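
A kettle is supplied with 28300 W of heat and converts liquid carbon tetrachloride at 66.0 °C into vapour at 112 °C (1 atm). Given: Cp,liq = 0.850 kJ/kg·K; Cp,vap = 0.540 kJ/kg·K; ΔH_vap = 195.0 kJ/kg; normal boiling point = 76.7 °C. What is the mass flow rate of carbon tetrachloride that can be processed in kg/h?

ṁ = 457 kg/h

Δh = 0.850×(76.7−66.0) + 195.0 + 0.540×(112−76.7) = 223.16 kJ/kg
Q = 28300 W = 28.3 kJ/s = 101880 kJ/h
ṁ = Q/Δh = 101880 / 223.16 = 456.54 kg/h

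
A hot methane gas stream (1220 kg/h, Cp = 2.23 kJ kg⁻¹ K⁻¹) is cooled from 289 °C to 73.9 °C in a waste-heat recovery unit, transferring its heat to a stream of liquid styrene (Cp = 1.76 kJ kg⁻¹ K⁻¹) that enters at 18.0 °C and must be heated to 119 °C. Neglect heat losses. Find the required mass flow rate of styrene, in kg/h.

Heat released by hot stream: Q = 1220 × 2.23 × (289 − 73.9) = 585200 kJ/h
Energy balance on cold side (adiabatic exchanger): Q = ṁ_c·Cp_c·(T_c,out − T_c,in)
ṁ_c = 585200 / [1.76 × (119 − 18.0)] = 3292.1 kg/h

ṁ_c = 3290 kg/h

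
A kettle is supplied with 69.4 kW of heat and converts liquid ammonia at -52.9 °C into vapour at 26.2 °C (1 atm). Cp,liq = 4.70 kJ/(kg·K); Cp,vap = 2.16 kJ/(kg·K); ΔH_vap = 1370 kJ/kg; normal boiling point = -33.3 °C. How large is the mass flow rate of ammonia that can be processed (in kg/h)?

ṁ = 157 kg/h

Δh = 4.70×(-33.3−-52.9) + 1370 + 2.16×(26.2−-33.3) = 1590.6 kJ/kg
Q = 69.4 kW = 69.4 kJ/s = 249840 kJ/h
ṁ = Q/Δh = 249840 / 1590.6 = 157.07 kg/h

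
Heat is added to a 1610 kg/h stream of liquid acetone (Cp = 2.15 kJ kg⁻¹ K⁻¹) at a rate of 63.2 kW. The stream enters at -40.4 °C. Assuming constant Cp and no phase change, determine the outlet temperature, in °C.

T_out = 25.3 °C

Q = 63.2 kW = 227520 kJ/h
ΔT = Q/(ṁ·Cp) = 227520/(1610×2.15) = 65.729 K
T_out = -40.4 + 65.729 = 25.329 °C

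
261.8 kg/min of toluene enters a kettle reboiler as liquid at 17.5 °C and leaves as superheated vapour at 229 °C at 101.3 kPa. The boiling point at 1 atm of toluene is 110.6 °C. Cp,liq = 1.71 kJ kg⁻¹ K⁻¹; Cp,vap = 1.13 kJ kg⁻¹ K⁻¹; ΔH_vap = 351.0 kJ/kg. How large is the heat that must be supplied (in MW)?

liquid 17.5→110.6 °C: 159.2 kJ/kg
vaporisation at 110.6 °C: 351 kJ/kg
vapour 110.6→229 °C: 133.79 kJ/kg
Δh = 159.2 + 351 + 133.79 = 643.99 kJ/kg
Q = ṁ·Δh = 261.8 kg/min × 643.99 kJ/kg = 168600 kJ/min
|Q| = 2810 kW = 2.81 MW

Q = 2.81 MW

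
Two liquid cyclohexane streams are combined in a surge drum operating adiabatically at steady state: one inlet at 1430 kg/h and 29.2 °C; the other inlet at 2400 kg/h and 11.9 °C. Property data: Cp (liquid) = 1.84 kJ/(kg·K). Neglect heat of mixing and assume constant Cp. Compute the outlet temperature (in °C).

Adiabatic, steady state ⇒ Σ ṁᵢCp,ᵢ(T_out − Tᵢ) = 0
Σ ṁᵢCp,ᵢTᵢ = 1430×1.84×29.2 + 2400×1.84×11.9 = 129380
Σ ṁᵢCp,ᵢ = 1430×1.84 + 2400×1.84 = 7047.2
T_out = 129380 / 7047.2 = 18.359 °C

T_out = 18.4 °C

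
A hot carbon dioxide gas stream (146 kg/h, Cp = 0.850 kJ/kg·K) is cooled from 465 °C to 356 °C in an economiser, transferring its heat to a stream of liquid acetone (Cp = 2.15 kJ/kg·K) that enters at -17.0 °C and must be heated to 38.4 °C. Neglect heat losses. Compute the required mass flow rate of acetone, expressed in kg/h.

ṁ_c = 114 kg/h

Heat released by hot stream: Q = 146 × 0.850 × (465 − 356) = 13527 kJ/h
Energy balance on cold side (adiabatic exchanger): Q = ṁ_c·Cp_c·(T_c,out − T_c,in)
ṁ_c = 13527 / [2.15 × (38.4 − -17.0)] = 113.57 kg/h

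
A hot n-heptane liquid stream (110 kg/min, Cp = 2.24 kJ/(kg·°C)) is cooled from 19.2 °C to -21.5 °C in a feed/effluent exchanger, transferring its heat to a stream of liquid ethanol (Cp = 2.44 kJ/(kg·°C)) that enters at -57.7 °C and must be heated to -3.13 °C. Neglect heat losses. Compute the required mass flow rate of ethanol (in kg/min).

Heat released by hot stream: Q = 110 × 2.24 × (19.2 − -21.5) = 10028 kJ/min
Energy balance on cold side (adiabatic exchanger): Q = ṁ_c·Cp_c·(T_c,out − T_c,in)
ṁ_c = 10028 / [2.44 × (-3.13 − -57.7)] = 75.317 kg/min

ṁ_c = 75.3 kg/min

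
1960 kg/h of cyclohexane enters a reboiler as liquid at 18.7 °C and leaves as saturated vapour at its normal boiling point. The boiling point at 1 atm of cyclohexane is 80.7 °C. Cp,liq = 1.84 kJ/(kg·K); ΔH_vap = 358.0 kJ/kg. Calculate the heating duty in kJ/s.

Q = 257 kJ/s

liquid 18.7→80.7 °C: 114.08 kJ/kg
vaporisation at 80.7 °C: 358 kJ/kg
Δh = 114.08 + 358 = 472.08 kJ/kg
Q = ṁ·Δh = 1960 kg/h × 472.08 kJ/kg = 925280 kJ/h
|Q| = 257.02 kW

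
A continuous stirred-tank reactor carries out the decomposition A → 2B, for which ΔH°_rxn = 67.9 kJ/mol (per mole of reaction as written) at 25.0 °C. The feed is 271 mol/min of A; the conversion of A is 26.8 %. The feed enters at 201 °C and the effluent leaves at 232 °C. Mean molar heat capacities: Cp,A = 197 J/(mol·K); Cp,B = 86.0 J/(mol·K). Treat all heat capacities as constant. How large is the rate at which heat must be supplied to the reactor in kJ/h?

Extent of reaction ξ = 0.268 × 271 = 72.628 mol/min
Reaction term: ξ·ΔH°_rxn = 72.628 × 67.9 = 4931.4 kJ/min
Sensible, feed 201→25 °C: -9396.1 kJ/min
Outlet flows (mol/min): A 198.37, B 145.26
Sensible, products 25→232 °C: 10675 kJ/min
Q = ΔH = 6210.6 kJ/min = 103.51 kW
Heat supplied = 372640 kJ/h

Q_in = 373000 kJ/h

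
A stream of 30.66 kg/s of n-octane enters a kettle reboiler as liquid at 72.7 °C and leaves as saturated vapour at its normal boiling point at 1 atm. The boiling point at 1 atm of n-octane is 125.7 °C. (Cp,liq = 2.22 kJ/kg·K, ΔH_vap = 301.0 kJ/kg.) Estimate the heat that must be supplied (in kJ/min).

liquid 72.7→125.7 °C: 117.66 kJ/kg
vaporisation at 125.7 °C: 301 kJ/kg
Δh = 117.66 + 301 = 418.66 kJ/kg
Q = ṁ·Δh = 30.66 kg/s × 418.66 kJ/kg = 12836 kJ/s
|Q| = 12836 kW = 770170 kJ/min

Q = 770000 kJ/min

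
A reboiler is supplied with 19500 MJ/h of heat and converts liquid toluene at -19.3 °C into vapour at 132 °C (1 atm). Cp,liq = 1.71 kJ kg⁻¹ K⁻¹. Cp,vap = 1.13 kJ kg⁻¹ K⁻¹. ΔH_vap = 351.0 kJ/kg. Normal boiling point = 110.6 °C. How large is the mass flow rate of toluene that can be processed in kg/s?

Δh = 1.71×(110.6−-19.3) + 351.0 + 1.13×(132−110.6) = 597.31 kJ/kg
Q = 19500 MJ/h = 5416.7 kJ/s = 5416.7 kJ/s
ṁ = Q/Δh = 5416.7 / 597.31 = 9.0684 kg/s

ṁ = 9.07 kg/s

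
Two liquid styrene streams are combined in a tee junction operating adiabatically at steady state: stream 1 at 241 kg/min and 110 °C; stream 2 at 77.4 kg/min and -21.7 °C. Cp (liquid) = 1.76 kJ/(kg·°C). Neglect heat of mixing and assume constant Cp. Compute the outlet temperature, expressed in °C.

Energy balance with Q = 0: Σ ṁᵢCp,ᵢ(T_out − Tᵢ) = 0
Σ ṁᵢCp,ᵢTᵢ = 241×1.76×110 + 77.4×1.76×-21.7 = 43702
Σ ṁᵢCp,ᵢ = 241×1.76 + 77.4×1.76 = 560.38
T_out = 43702 / 560.38 = 77.985 °C

T_out = 78.0 °C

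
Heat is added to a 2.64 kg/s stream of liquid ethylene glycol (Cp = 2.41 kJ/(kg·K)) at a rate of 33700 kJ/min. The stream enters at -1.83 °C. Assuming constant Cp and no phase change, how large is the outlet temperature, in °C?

T_out = 86.4 °C

Q = 33700 kJ/min = 561.67 kJ/s
ΔT = Q/(ṁ·Cp) = 561.67/(2.64×2.41) = 88.279 K
T_out = -1.83 + 88.279 = 86.449 °C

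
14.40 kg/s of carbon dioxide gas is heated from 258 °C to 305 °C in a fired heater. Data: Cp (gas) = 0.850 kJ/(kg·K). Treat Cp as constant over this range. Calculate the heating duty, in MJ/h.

Q = 2070 MJ/h

Q = ṁ·Cp·ΔT = 14.40 × 0.850 × (305 − 258) = 575.28 kJ/s
Heating duty = 2071 MJ/h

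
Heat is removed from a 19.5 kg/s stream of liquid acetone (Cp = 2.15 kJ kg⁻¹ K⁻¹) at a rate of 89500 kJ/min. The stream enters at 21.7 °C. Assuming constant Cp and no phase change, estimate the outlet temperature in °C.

Q = 89500 kJ/min = 1491.7 kJ/s
ΔT = Q/(ṁ·Cp) = 1491.7/(19.5×2.15) = 35.579 K
T_out = 21.7 − 35.579 = -13.879 °C

T_out = -13.9 °C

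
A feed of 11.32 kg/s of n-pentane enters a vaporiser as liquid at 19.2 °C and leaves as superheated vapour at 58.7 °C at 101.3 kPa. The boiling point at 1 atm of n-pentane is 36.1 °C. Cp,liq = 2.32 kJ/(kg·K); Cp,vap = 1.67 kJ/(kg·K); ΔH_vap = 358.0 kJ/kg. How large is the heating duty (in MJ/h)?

liquid 19.2→36.1 °C: 39.208 kJ/kg
vaporisation at 36.1 °C: 358 kJ/kg
vapour 36.1→58.7 °C: 37.742 kJ/kg
Δh = 39.208 + 358 + 37.742 = 434.95 kJ/kg
Q = ṁ·Δh = 11.32 kg/s × 434.95 kJ/kg = 4923.6 kJ/s
|Q| = 4923.6 kW = 17725 MJ/h

Q = 17700 MJ/h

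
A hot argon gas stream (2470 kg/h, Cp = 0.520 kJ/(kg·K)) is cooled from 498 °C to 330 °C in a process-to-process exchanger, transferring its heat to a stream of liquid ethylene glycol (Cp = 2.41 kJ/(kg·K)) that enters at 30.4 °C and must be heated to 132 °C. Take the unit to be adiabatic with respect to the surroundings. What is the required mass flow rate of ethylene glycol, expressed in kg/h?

Heat released by hot stream: Q = 2470 × 0.520 × (498 − 330) = 215780 kJ/h
Energy balance on cold side (adiabatic exchanger): Q = ṁ_c·Cp_c·(T_c,out − T_c,in)
ṁ_c = 215780 / [2.41 × (132 − 30.4)] = 881.25 kg/h

ṁ_c = 881 kg/h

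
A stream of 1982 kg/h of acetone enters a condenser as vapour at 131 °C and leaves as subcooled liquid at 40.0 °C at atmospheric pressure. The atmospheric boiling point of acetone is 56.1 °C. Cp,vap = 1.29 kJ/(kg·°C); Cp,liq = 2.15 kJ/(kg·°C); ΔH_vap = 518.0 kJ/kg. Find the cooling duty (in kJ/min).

Q_c = 21400 kJ/min

vapour 131→56.1 °C: -96.621 kJ/kg
condensation at 56.1 °C: -518 kJ/kg
liquid 56.1→40.0 °C: -34.615 kJ/kg
Δh = -96.621 + -518 + -34.615 = -649.24 kJ/kg
Q = ṁ·Δh = 1982 kg/h × -649.24 kJ/kg = -1.2868e+06 kJ/h
|Q| = 357.44 kW = 21446 kJ/min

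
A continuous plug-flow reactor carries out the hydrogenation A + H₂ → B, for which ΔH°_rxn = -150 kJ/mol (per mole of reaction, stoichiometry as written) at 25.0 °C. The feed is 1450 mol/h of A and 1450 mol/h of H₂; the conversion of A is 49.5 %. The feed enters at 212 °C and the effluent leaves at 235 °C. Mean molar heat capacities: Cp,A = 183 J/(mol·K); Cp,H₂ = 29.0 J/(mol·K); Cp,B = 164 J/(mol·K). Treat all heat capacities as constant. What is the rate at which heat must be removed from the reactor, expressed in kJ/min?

Q_out = 1800 kJ/min

Extent of reaction ξ = 0.495 × 1450 = 717.75 mol/h
Reaction term: ξ·ΔH°_rxn = 717.75 × -150 = -107660 kJ/h
Sensible, feed 212→25 °C: -57484 kJ/h
Outlet flows (mol/h): A 732.25, H₂ 732.25, B 717.75
Sensible, products 25→235 °C: 57319 kJ/h
Q = ΔH = -107830 kJ/h = -29.952 kW
Heat removed = 1797.1 kJ/min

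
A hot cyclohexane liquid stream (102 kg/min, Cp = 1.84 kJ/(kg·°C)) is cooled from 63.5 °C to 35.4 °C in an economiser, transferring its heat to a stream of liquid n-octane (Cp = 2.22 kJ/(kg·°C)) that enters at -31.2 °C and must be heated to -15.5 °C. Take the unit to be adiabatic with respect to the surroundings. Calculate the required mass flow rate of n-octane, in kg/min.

ṁ_c = 151 kg/min

Heat released by hot stream: Q = 102 × 1.84 × (63.5 − 35.4) = 5273.8 kJ/min
Energy balance on cold side (adiabatic exchanger): Q = ṁ_c·Cp_c·(T_c,out − T_c,in)
ṁ_c = 5273.8 / [2.22 × (-15.5 − -31.2)] = 151.31 kg/min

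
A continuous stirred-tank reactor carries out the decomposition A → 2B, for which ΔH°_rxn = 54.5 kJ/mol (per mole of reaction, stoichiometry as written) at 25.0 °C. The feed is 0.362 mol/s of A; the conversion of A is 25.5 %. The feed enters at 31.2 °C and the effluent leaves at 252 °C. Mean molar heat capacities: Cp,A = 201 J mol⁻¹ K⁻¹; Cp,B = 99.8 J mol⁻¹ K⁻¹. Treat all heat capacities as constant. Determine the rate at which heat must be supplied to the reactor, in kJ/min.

Extent of reaction ξ = 0.255 × 0.362 = 0.09231 mol/s
Reaction term: ξ·ΔH°_rxn = 0.09231 × 54.5 = 5.0309 kJ/s
Sensible, feed 31.2→25 °C: -0.45112 kJ/s
Outlet flows (mol/s): A 0.26969, B 0.18462
Sensible, products 25→252 °C: 16.488 kJ/s
Q = ΔH = 21.067 kJ/s = 21.067 kW
Heat supplied = 1264 kJ/min

Q_in = 1260 kJ/min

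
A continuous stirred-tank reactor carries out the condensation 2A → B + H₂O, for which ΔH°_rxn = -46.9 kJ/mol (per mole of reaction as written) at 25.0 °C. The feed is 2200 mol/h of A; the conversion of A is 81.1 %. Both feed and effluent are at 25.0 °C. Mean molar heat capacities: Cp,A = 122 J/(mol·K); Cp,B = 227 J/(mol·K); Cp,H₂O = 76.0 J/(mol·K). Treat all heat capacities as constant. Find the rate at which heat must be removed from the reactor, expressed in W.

Q_out = 11600 W

Extent of reaction ξ = 0.811 × 2200 / 2 = 892.1 mol/h
Reaction term: ξ·ΔH°_rxn = 892.1 × -46.9 = -41839 kJ/h
Q = ΔH = -41839 kJ/h = -11.622 kW
Heat removed = 11622 W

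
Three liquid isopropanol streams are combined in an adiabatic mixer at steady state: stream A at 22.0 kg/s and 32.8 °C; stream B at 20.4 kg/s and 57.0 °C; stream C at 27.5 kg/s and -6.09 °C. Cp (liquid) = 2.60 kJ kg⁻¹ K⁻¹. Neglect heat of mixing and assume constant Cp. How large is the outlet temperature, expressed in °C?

Adiabatic, steady state ⇒ Σ ṁᵢCp,ᵢ(T_out − Tᵢ) = 0
Σ ṁᵢCp,ᵢTᵢ = 22.0×2.60×32.8 + 20.4×2.60×57.0 + 27.5×2.60×-6.09 = 4464
Σ ṁᵢCp,ᵢ = 22.0×2.60 + 20.4×2.60 + 27.5×2.60 = 181.74
T_out = 4464 / 181.74 = 24.563 °C

T_out = 24.6 °C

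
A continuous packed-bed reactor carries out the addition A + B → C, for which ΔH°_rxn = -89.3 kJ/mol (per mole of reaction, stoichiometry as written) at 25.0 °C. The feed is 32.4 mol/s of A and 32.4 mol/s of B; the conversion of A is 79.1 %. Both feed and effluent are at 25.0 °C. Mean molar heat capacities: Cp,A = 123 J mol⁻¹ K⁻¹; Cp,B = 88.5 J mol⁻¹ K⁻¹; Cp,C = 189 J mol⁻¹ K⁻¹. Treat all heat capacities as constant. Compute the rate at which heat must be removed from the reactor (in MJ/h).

Q_out = 8240 MJ/h

Extent of reaction ξ = 0.791 × 32.4 = 25.628 mol/s
Reaction term: ξ·ΔH°_rxn = 25.628 × -89.3 = -2288.6 kJ/s
Q = ΔH = -2288.6 kJ/s = -2288.6 kW
Heat removed = 8239 MJ/h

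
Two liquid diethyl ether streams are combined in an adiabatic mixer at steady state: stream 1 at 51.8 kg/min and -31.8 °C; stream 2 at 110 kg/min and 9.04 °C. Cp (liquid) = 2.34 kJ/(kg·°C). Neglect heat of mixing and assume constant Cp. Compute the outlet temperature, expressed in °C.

No heat crosses the boundary, so H_out = H_in.
T_out = Σ ṁᵢCp,ᵢTᵢ / Σ ṁᵢCp,ᵢ
      = -1527.6 / 378.61 = -4.0349 °C

T_out = -4.03 °C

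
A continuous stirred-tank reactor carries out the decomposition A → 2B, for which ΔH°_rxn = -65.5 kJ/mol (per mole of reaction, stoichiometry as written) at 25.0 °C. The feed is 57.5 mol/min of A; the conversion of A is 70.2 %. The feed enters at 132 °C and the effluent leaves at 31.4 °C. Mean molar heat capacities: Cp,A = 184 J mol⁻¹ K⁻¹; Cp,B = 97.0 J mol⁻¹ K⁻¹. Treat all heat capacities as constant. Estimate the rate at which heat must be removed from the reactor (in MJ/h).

Q_out = 222 MJ/h

Extent of reaction ξ = 0.702 × 57.5 = 40.365 mol/min
Reaction term: ξ·ΔH°_rxn = 40.365 × -65.5 = -2643.9 kJ/min
Sensible, feed 132→25 °C: -1132.1 kJ/min
Outlet flows (mol/min): A 17.135, B 80.73
Sensible, products 25→31.4 °C: 70.295 kJ/min
Q = ΔH = -3705.7 kJ/min = -61.761 kW
Heat removed = 222.34 MJ/h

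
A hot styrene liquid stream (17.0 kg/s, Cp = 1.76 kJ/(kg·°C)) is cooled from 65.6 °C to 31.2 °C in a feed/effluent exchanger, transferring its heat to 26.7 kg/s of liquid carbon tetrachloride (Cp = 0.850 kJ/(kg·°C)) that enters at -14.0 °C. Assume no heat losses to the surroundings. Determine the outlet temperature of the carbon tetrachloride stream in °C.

Heat released by hot stream: Q = 17.0 × 1.76 × (65.6 − 31.2) = 1029.2 kJ/s
Energy balance on cold side (adiabatic exchanger): Q = ṁ_c·Cp_c·(T_c,out − T_c,in)
T_c,out = -14.0 + 1029.2/(26.7 × 0.850) = 31.351 °C

T_c,out = 31.4 °C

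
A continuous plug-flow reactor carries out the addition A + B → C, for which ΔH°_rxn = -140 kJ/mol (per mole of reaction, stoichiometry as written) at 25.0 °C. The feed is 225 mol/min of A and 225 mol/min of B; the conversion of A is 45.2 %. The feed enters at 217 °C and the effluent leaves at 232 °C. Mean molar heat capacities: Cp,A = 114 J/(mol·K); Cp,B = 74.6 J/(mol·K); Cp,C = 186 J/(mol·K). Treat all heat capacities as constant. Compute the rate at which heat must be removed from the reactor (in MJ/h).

Extent of reaction ξ = 0.452 × 225 = 101.7 mol/min
Reaction term: ξ·ΔH°_rxn = 101.7 × -140 = -14238 kJ/min
Sensible, feed 217→25 °C: -8147.5 kJ/min
Outlet flows (mol/min): A 123.3, B 123.3, C 101.7
Sensible, products 25→232 °C: 8729.3 kJ/min
Q = ΔH = -13656 kJ/min = -227.6 kW
Heat removed = 819.37 MJ/h

Q_out = 819 MJ/h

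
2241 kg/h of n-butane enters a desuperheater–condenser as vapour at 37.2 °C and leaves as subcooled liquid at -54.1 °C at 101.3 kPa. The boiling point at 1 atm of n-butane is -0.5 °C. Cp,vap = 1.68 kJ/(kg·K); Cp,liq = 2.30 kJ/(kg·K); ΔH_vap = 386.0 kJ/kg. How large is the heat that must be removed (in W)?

vapour 37.2→-0.5 °C: -63.336 kJ/kg
condensation at -0.5 °C: -386 kJ/kg
liquid -0.5→-54.1 °C: -123.28 kJ/kg
Δh = -63.336 + -386 + -123.28 = -572.62 kJ/kg
Q = ṁ·Δh = 2241 kg/h × -572.62 kJ/kg = -1.2832e+06 kJ/h
|Q| = 356.45 kW = 356450 W

Q_c = 356000 W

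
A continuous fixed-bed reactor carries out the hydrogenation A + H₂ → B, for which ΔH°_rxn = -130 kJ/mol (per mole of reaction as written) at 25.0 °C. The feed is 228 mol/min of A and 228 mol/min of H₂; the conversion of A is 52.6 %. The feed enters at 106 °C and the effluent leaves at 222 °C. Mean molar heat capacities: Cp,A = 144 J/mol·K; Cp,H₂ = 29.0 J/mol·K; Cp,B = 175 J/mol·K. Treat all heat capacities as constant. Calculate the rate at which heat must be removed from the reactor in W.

Extent of reaction ξ = 0.526 × 228 = 119.93 mol/min
Reaction term: ξ·ΔH°_rxn = 119.93 × -130 = -15591 kJ/min
Sensible, feed 106→25 °C: -3195 kJ/min
Outlet flows (mol/min): A 108.07, H₂ 108.07, B 119.93
Sensible, products 25→222 °C: 7817.7 kJ/min
Q = ΔH = -10968 kJ/min = -182.8 kW
Heat removed = 182800 W

Q_out = 183000 W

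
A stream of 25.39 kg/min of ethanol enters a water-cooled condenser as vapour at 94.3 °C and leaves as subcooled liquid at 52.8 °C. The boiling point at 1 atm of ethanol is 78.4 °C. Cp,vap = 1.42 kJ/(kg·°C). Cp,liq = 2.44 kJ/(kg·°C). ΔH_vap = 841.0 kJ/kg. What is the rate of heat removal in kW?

vapour 94.3→78.4 °C: -22.578 kJ/kg
condensation at 78.4 °C: -841 kJ/kg
liquid 78.4→52.8 °C: -62.464 kJ/kg
Δh = -22.578 + -841 + -62.464 = -926.04 kJ/kg
Q = ṁ·Δh = 25.39 kg/min × -926.04 kJ/kg = -23512 kJ/min
|Q| = 391.87 kW

Q_c = 392 kW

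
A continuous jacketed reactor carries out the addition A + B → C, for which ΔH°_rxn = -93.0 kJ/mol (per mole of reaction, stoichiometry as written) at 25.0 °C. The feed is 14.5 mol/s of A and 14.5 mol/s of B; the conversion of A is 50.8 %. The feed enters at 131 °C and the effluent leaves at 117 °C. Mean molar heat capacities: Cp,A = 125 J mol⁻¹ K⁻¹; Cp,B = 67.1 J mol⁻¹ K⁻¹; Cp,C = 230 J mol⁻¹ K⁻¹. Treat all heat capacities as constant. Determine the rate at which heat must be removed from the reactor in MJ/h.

Extent of reaction ξ = 0.508 × 14.5 = 7.366 mol/s
Reaction term: ξ·ΔH°_rxn = 7.366 × -93.0 = -685.04 kJ/s
Sensible, feed 131→25 °C: -295.26 kJ/s
Outlet flows (mol/s): A 7.134, B 7.134, C 7.366
Sensible, products 25→117 °C: 281.95 kJ/s
Q = ΔH = -698.35 kJ/s = -698.35 kW
Heat removed = 2514.1 MJ/h

Q_out = 2510 MJ/h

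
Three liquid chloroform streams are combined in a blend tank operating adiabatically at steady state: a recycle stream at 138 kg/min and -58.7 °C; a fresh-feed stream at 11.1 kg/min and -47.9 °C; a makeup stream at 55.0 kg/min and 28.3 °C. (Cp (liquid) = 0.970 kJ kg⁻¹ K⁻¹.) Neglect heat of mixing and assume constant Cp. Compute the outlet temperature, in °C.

T_out = -34.7 °C

Adiabatic, steady state ⇒ Σ ṁᵢCp,ᵢ(T_out − Tᵢ) = 0
T_out = Σ ṁᵢCp,ᵢTᵢ / Σ ṁᵢCp,ᵢ
      = -6863.5 / 197.98 = -34.668 °C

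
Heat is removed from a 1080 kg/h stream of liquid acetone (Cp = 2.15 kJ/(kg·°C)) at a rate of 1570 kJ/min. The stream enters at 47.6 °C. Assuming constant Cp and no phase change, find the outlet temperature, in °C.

T_out = 7.03 °C

Q = 1570 kJ/min = 94200 kJ/h
ΔT = Q/(ṁ·Cp) = 94200/(1080×2.15) = 40.568 K
T_out = 47.6 − 40.568 = 7.0315 °C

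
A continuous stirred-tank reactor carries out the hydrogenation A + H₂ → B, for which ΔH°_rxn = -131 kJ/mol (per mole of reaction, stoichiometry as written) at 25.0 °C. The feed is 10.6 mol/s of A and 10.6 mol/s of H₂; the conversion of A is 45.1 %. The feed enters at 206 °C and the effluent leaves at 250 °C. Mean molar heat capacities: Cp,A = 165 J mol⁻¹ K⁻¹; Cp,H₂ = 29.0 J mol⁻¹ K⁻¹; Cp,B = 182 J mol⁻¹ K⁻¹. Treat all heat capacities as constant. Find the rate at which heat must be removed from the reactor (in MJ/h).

Extent of reaction ξ = 0.451 × 10.6 = 4.7806 mol/s
Reaction term: ξ·ΔH°_rxn = 4.7806 × -131 = -626.26 kJ/s
Sensible, feed 206→25 °C: -372.21 kJ/s
Outlet flows (mol/s): A 5.8194, H₂ 5.8194, B 4.7806
Sensible, products 25→250 °C: 449.78 kJ/s
Q = ΔH = -548.68 kJ/s = -548.68 kW
Heat removed = 1975.3 MJ/h

Q_out = 1980 MJ/h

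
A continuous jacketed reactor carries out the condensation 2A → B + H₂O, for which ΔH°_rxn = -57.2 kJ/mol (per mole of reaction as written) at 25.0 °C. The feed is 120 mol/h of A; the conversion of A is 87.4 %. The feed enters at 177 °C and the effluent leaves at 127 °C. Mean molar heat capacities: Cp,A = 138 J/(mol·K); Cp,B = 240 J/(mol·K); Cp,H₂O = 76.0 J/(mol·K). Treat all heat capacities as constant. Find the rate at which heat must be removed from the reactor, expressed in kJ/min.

Extent of reaction ξ = 0.874 × 120 / 2 = 52.44 mol/h
Reaction term: ξ·ΔH°_rxn = 52.44 × -57.2 = -2999.6 kJ/h
Sensible, feed 177→25 °C: -2517.1 kJ/h
Outlet flows (mol/h): A 15.12, B 52.44, H₂O 52.44
Sensible, products 25→127 °C: 1903.1 kJ/h
Q = ΔH = -3613.6 kJ/h = -1.0038 kW
Heat removed = 60.227 kJ/min

Q_out = 60.2 kJ/min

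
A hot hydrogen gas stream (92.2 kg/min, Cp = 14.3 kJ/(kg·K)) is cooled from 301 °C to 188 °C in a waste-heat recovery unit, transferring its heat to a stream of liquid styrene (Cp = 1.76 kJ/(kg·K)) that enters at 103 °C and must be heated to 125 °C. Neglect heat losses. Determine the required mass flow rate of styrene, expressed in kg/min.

Heat released by hot stream: Q = 92.2 × 14.3 × (301 − 188) = 148990 kJ/min
Energy balance on cold side (adiabatic exchanger): Q = ṁ_c·Cp_c·(T_c,out − T_c,in)
ṁ_c = 148990 / [1.76 × (125 − 103)] = 3847.8 kg/min

ṁ_c = 3850 kg/min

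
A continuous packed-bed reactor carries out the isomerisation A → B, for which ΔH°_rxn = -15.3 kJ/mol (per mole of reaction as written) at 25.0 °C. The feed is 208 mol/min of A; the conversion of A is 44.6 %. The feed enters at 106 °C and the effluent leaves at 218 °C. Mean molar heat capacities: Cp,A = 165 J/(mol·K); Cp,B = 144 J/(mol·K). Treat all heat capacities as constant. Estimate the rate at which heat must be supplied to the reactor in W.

Extent of reaction ξ = 0.446 × 208 = 92.768 mol/min
Reaction term: ξ·ΔH°_rxn = 92.768 × -15.3 = -1419.4 kJ/min
Sensible, feed 106→25 °C: -2779.9 kJ/min
Outlet flows (mol/min): A 115.23, B 92.768
Sensible, products 25→218 °C: 6247.8 kJ/min
Q = ΔH = 2048.5 kJ/min = 34.142 kW
Heat supplied = 34142 W

Q_in = 34100 W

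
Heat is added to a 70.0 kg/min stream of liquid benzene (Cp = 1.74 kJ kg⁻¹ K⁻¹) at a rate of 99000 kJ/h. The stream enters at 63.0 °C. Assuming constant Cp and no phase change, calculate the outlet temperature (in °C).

T_out = 76.5 °C

Q = 99000 kJ/h = 1650 kJ/min
ΔT = Q/(ṁ·Cp) = 1650/(70.0×1.74) = 13.547 K
T_out = 63.0 + 13.547 = 76.547 °C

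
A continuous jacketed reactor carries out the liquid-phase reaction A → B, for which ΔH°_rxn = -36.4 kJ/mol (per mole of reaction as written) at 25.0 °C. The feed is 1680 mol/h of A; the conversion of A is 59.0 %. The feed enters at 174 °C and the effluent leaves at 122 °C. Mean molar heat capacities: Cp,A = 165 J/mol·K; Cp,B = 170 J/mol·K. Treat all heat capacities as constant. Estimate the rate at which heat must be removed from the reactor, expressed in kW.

Q_out = 13.9 kW

Extent of reaction ξ = 0.590 × 1680 = 991.2 mol/h
Reaction term: ξ·ΔH°_rxn = 991.2 × -36.4 = -36080 kJ/h
Sensible, feed 174→25 °C: -41303 kJ/h
Outlet flows (mol/h): A 688.8, B 991.2
Sensible, products 25→122 °C: 27369 kJ/h
Q = ΔH = -50013 kJ/h = -13.893 kW
Heat removed = 13.893 kW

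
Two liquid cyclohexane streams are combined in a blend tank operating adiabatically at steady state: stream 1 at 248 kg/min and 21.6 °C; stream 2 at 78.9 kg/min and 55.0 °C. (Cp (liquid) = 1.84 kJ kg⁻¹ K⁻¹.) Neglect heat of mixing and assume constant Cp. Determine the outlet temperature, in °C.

Energy balance with Q = 0: Σ ṁᵢCp,ᵢ(T_out − Tᵢ) = 0
T_out = Σ ṁᵢCp,ᵢTᵢ / Σ ṁᵢCp,ᵢ
      = 17841 / 601.5 = 29.661 °C

T_out = 29.7 °C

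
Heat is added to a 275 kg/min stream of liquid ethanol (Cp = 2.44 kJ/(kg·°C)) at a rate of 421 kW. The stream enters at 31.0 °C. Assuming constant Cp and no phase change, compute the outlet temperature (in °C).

T_out = 68.6 °C

Q = 421 kW = 25260 kJ/min
ΔT = Q/(ṁ·Cp) = 25260/(275×2.44) = 37.645 K
T_out = 31.0 + 37.645 = 68.645 °C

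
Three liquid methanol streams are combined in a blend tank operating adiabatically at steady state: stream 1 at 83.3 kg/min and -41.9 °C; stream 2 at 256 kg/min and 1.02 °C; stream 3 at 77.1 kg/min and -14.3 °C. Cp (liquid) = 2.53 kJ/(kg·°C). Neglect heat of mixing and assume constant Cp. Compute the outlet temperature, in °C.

Adiabatic, steady state ⇒ Σ ṁᵢCp,ᵢ(T_out − Tᵢ) = 0
T_out = Σ ṁᵢCp,ᵢTᵢ / Σ ṁᵢCp,ᵢ
      = -10959 / 1053.5 = -10.403 °C

T_out = -10.4 °C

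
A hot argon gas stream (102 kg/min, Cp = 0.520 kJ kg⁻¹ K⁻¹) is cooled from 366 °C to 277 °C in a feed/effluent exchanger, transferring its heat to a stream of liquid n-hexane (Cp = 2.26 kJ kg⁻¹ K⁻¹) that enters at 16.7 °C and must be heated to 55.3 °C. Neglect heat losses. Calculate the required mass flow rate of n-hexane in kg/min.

Heat released by hot stream: Q = 102 × 0.520 × (366 − 277) = 4720.6 kJ/min
Energy balance on cold side (adiabatic exchanger): Q = ṁ_c·Cp_c·(T_c,out − T_c,in)
ṁ_c = 4720.6 / [2.26 × (55.3 − 16.7)] = 54.113 kg/min

ṁ_c = 54.1 kg/min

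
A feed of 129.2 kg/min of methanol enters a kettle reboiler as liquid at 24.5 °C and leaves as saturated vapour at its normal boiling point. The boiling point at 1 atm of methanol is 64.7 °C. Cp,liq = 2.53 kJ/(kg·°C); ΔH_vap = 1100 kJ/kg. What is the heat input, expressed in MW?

Q = 2.59 MW

liquid 24.5→64.7 °C: 101.71 kJ/kg
vaporisation at 64.7 °C: 1100 kJ/kg
Δh = 101.71 + 1100 = 1201.7 kJ/kg
Q = ṁ·Δh = 129.2 kg/min × 1201.7 kJ/kg = 155260 kJ/min
|Q| = 2587.7 kW = 2.5877 MW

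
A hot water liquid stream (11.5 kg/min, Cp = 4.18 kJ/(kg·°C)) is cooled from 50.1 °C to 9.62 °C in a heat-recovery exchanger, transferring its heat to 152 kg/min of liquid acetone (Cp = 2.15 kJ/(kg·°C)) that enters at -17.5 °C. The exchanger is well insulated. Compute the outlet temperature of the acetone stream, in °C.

Heat released by hot stream: Q = 11.5 × 4.18 × (50.1 − 9.62) = 1945.9 kJ/min
Energy balance on cold side (adiabatic exchanger): Q = ṁ_c·Cp_c·(T_c,out − T_c,in)
T_c,out = -17.5 + 1945.9/(152 × 2.15) = -11.546 °C

T_c,out = -11.5 °C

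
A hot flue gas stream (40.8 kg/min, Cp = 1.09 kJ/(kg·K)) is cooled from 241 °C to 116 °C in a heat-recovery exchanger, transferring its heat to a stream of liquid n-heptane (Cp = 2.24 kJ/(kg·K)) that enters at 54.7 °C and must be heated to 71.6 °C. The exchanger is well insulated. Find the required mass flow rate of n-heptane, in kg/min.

Heat released by hot stream: Q = 40.8 × 1.09 × (241 − 116) = 5559 kJ/min
Energy balance on cold side (adiabatic exchanger): Q = ṁ_c·Cp_c·(T_c,out − T_c,in)
ṁ_c = 5559 / [2.24 × (71.6 − 54.7)] = 146.85 kg/min

ṁ_c = 147 kg/min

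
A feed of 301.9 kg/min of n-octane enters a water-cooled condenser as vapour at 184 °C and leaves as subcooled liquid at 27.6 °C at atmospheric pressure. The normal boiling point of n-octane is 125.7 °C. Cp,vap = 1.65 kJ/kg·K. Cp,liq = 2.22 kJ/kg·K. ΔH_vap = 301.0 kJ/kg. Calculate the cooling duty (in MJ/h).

Q_c = 11100 MJ/h

vapour 184→125.7 °C: -96.195 kJ/kg
condensation at 125.7 °C: -301 kJ/kg
liquid 125.7→27.6 °C: -217.78 kJ/kg
Δh = -96.195 + -301 + -217.78 = -614.98 kJ/kg
Q = ṁ·Δh = 301.9 kg/min × -614.98 kJ/kg = -185660 kJ/min
|Q| = 3094.4 kW = 11140 MJ/h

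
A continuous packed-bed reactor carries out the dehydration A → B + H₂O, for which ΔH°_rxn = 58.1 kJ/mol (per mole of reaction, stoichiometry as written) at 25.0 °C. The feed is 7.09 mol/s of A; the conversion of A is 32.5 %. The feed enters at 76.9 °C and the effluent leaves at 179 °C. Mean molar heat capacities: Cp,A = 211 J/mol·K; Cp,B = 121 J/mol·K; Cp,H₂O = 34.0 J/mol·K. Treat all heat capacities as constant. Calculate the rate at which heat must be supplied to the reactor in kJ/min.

Q_in = 16000 kJ/min

Extent of reaction ξ = 0.325 × 7.09 = 2.3043 mol/s
Reaction term: ξ·ΔH°_rxn = 2.3043 × 58.1 = 133.88 kJ/s
Sensible, feed 76.9→25 °C: -77.642 kJ/s
Outlet flows (mol/s): A 4.7858, B 2.3043, H₂O 2.3043
Sensible, products 25→179 °C: 210.51 kJ/s
Q = ΔH = 266.75 kJ/s = 266.75 kW
Heat supplied = 16005 kJ/min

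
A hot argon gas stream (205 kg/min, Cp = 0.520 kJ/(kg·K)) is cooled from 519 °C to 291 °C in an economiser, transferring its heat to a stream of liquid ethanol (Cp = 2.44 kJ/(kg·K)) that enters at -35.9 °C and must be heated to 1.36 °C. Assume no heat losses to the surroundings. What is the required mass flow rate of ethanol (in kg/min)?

Heat released by hot stream: Q = 205 × 0.520 × (519 − 291) = 24305 kJ/min
Energy balance on cold side (adiabatic exchanger): Q = ṁ_c·Cp_c·(T_c,out − T_c,in)
ṁ_c = 24305 / [2.44 × (1.36 − -35.9)] = 267.34 kg/min

ṁ_c = 267 kg/min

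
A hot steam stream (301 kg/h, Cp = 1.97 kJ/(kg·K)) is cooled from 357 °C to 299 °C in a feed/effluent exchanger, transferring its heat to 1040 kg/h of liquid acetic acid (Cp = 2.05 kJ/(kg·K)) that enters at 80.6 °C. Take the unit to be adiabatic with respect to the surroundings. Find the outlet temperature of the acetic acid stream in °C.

T_c,out = 96.7 °C

Heat released by hot stream: Q = 301 × 1.97 × (357 − 299) = 34392 kJ/h
Energy balance on cold side (adiabatic exchanger): Q = ṁ_c·Cp_c·(T_c,out − T_c,in)
T_c,out = 80.6 + 34392/(1040 × 2.05) = 96.731 °C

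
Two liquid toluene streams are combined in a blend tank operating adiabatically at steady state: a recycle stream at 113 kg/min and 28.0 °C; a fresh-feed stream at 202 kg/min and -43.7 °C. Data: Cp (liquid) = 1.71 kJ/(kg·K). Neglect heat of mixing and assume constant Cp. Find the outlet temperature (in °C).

No heat crosses the boundary, so H_out = H_in.
T_out = Σ ṁᵢCp,ᵢTᵢ / Σ ṁᵢCp,ᵢ
      = -9684.4 / 538.65 = -17.979 °C

T_out = -18.0 °C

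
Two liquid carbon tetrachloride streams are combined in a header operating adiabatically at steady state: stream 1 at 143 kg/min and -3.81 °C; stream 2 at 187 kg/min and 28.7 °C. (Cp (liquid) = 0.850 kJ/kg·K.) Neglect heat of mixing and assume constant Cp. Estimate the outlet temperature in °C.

Energy balance with Q = 0: Σ ṁᵢCp,ᵢ(T_out − Tᵢ) = 0
T_out = Σ ṁᵢCp,ᵢTᵢ / Σ ṁᵢCp,ᵢ
      = 4098.8 / 280.5 = 14.612 °C

T_out = 14.6 °C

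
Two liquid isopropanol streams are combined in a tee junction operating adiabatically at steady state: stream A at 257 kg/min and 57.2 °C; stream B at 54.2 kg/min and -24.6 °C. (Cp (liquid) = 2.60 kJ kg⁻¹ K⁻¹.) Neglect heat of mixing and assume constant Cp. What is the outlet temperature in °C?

T_out = 43.0 °C

Adiabatic, steady state ⇒ Σ ṁᵢCp,ᵢ(T_out − Tᵢ) = 0
T_out = Σ ṁᵢCp,ᵢTᵢ / Σ ṁᵢCp,ᵢ
      = 34754 / 809.12 = 42.953 °C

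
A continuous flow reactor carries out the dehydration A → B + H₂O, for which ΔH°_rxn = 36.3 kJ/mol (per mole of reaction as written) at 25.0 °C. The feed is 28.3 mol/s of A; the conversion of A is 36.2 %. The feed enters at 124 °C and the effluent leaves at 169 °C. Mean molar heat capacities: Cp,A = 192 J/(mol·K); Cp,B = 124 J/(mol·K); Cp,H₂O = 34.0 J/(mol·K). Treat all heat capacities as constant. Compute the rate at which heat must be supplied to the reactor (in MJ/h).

Extent of reaction ξ = 0.362 × 28.3 = 10.245 mol/s
Reaction term: ξ·ΔH°_rxn = 10.245 × 36.3 = 371.88 kJ/s
Sensible, feed 124→25 °C: -537.93 kJ/s
Outlet flows (mol/s): A 18.055, B 10.245, H₂O 10.245
Sensible, products 25→169 °C: 732.28 kJ/s
Q = ΔH = 566.23 kJ/s = 566.23 kW
Heat supplied = 2038.4 MJ/h

Q_in = 2040 MJ/h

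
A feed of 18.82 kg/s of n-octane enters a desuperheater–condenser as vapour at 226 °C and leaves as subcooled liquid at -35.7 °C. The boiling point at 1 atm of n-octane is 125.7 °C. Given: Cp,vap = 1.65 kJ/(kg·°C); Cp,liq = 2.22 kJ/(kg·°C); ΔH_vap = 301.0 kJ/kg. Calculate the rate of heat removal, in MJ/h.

Q_c = 55900 MJ/h

vapour 226→125.7 °C: -165.49 kJ/kg
condensation at 125.7 °C: -301 kJ/kg
liquid 125.7→-35.7 °C: -358.31 kJ/kg
Δh = -165.49 + -301 + -358.31 = -824.8 kJ/kg
Q = ṁ·Δh = 18.82 kg/s × -824.8 kJ/kg = -15523 kJ/s
|Q| = 15523 kW = 55882 MJ/h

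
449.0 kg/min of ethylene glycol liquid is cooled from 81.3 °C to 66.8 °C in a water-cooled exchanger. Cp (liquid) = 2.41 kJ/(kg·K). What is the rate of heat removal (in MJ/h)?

Q_c = 941 MJ/h

Q = ṁ·Cp·ΔT = 449.0 × 2.41 × (66.8 − 81.3) = -15690 kJ/min
Converting: 15690 / 60 s = 261.51 kW
Cooling duty = 941.42 MJ/h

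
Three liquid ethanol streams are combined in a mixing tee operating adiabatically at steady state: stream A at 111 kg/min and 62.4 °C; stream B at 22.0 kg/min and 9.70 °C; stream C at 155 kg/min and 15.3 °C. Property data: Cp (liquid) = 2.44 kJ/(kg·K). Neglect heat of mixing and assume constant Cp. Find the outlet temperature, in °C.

Energy balance with Q = 0: Σ ṁᵢCp,ᵢ(T_out − Tᵢ) = 0
T_out = Σ ṁᵢCp,ᵢTᵢ / Σ ṁᵢCp,ᵢ
      = 23208 / 702.72 = 33.025 °C

T_out = 33.0 °C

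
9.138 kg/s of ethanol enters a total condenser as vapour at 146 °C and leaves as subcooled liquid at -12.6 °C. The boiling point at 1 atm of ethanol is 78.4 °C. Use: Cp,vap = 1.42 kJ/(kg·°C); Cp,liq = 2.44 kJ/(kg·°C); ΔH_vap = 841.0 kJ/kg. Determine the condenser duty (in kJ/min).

Q_c = 635000 kJ/min

vapour 146→78.4 °C: -95.992 kJ/kg
condensation at 78.4 °C: -841 kJ/kg
liquid 78.4→-12.6 °C: -222.04 kJ/kg
Δh = -95.992 + -841 + -222.04 = -1159 kJ/kg
Q = ṁ·Δh = 9.138 kg/s × -1159 kJ/kg = -10591 kJ/s
|Q| = 10591 kW = 635470 kJ/min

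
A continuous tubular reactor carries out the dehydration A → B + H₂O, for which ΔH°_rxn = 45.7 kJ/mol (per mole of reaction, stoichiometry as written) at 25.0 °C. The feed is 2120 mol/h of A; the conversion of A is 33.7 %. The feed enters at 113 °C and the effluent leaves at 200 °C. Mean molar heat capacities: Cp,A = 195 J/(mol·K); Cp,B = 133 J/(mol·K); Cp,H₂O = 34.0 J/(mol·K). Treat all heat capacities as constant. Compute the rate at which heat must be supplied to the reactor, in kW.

Extent of reaction ξ = 0.337 × 2120 = 714.44 mol/h
Reaction term: ξ·ΔH°_rxn = 714.44 × 45.7 = 32650 kJ/h
Sensible, feed 113→25 °C: -36379 kJ/h
Outlet flows (mol/h): A 1405.6, B 714.44, H₂O 714.44
Sensible, products 25→200 °C: 68844 kJ/h
Q = ΔH = 65115 kJ/h = 18.087 kW
Heat supplied = 18.087 kW

Q_in = 18.1 kW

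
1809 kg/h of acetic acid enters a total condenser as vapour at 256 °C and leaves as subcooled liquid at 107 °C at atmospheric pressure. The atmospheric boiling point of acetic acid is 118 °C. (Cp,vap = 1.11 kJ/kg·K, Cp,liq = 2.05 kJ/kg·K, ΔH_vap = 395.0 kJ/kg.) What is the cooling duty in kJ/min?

vapour 256→118 °C: -153.18 kJ/kg
condensation at 118 °C: -395 kJ/kg
liquid 118→107 °C: -22.55 kJ/kg
Δh = -153.18 + -395 + -22.55 = -570.73 kJ/kg
Q = ṁ·Δh = 1809 kg/h × -570.73 kJ/kg = -1.0325e+06 kJ/h
|Q| = 286.79 kW = 17208 kJ/min

Q_c = 17200 kJ/min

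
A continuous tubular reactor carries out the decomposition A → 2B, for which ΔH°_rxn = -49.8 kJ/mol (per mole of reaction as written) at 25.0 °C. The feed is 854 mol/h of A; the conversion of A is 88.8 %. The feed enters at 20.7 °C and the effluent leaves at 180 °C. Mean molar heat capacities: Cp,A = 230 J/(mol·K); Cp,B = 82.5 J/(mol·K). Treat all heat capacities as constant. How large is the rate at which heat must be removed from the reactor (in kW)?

Q_out = 3.92 kW

Extent of reaction ξ = 0.888 × 854 = 758.35 mol/h
Reaction term: ξ·ΔH°_rxn = 758.35 × -49.8 = -37766 kJ/h
Sensible, feed 20.7→25 °C: 844.61 kJ/h
Outlet flows (mol/h): A 95.648, B 1516.7
Sensible, products 25→180 °C: 22805 kJ/h
Q = ΔH = -14117 kJ/h = -3.9213 kW
Heat removed = 3.9213 kW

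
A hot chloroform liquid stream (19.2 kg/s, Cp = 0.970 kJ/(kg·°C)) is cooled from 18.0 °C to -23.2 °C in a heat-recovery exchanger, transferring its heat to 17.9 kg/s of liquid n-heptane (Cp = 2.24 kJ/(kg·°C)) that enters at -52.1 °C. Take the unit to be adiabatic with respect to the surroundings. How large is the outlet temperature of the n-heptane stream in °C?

Heat released by hot stream: Q = 19.2 × 0.970 × (18.0 − -23.2) = 767.31 kJ/s
Energy balance on cold side (adiabatic exchanger): Q = ṁ_c·Cp_c·(T_c,out − T_c,in)
T_c,out = -52.1 + 767.31/(17.9 × 2.24) = -32.963 °C

T_c,out = -33.0 °C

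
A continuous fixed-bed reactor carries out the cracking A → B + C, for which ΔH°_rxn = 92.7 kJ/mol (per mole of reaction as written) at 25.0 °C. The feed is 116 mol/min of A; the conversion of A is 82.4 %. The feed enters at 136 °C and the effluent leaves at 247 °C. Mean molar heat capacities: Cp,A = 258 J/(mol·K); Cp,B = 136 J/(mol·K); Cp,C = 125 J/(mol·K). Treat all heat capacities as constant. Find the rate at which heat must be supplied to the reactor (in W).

Q_in = 204000 W

Extent of reaction ξ = 0.824 × 116 = 95.584 mol/min
Reaction term: ξ·ΔH°_rxn = 95.584 × 92.7 = 8860.6 kJ/min
Sensible, feed 136→25 °C: -3322 kJ/min
Outlet flows (mol/min): A 20.416, B 95.584, C 95.584
Sensible, products 25→247 °C: 6707.7 kJ/min
Q = ΔH = 12246 kJ/min = 204.11 kW
Heat supplied = 204110 W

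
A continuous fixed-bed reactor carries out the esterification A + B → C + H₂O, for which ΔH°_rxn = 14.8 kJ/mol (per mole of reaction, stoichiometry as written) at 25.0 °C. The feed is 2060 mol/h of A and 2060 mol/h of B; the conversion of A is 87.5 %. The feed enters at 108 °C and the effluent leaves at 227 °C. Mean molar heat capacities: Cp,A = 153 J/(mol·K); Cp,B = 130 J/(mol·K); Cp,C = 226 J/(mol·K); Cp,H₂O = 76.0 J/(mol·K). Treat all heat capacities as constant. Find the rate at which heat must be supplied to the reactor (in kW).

Extent of reaction ξ = 0.875 × 2060 = 1802.5 mol/h
Reaction term: ξ·ΔH°_rxn = 1802.5 × 14.8 = 26677 kJ/h
Sensible, feed 108→25 °C: -48387 kJ/h
Outlet flows (mol/h): A 257.5, B 257.5, C 1802.5, H₂O 1802.5
Sensible, products 25→227 °C: 124680 kJ/h
Q = ΔH = 102970 kJ/h = 28.603 kW
Heat supplied = 28.603 kW

Q_in = 28.6 kW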